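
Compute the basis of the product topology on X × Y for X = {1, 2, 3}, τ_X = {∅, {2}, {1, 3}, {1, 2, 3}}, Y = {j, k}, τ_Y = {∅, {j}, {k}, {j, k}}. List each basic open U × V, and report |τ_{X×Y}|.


Basis B = {∅ × ∅, {2} × {j}, {2} × {k}, {1, 3} × {j}, {1, 3} × {k}, {2} × {j, k}, {1, 2, 3} × {j}, {1, 2, 3} × {k}, {1, 3} × {j, k}, {1, 2, 3} × {j, k}}; |τ_{X×Y}| = 16.

Enumerate products U × V with U ∈ τ_X, V ∈ τ_Y (deduplicated):
  ∅ × ∅ = {} (∅)
  {2} × {j} = {(2,j)}
  {2} × {k} = {(2,k)}
  {1, 3} × {j} = {(1,j), (3,j)}
  {1, 3} × {k} = {(1,k), (3,k)}
  {2} × {j, k} = {(2,j), (2,k)}
  {1, 2, 3} × {j} = {(1,j), (2,j), (3,j)}
  {1, 2, 3} × {k} = {(1,k), (2,k), (3,k)}
  {1, 3} × {j, k} = {(1,j), (1,k), (3,j), (3,k)}
  {1, 2, 3} × {j, k} = {(1,j), (1,k), (2,j), (2,k), (3,j), (3,k)}
These 10 distinct sets form the basis B.
Close under arbitrary unions to get τ_{X×Y}; counting gives |τ_{X×Y}| = 16.


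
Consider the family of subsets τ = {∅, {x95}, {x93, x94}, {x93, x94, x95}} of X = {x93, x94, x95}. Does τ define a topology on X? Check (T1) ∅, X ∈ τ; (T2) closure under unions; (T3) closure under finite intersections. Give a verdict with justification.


τ IS a topology on X.

Axiom (T1): ∅ ∈ τ? Yes; X ∈ τ? Yes.
Axiom (T2/T3): check pairwise unions and intersections of members of τ.
All pairwise intersections and unions checked — each lies in τ. Therefore τ satisfies (T1), (T2), (T3): it IS a topology on X.


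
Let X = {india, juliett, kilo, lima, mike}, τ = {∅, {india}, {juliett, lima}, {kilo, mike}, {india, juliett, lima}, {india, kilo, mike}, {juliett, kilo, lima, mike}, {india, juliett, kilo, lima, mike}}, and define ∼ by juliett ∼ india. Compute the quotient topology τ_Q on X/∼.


X/∼ = {[india=juliett], [kilo], [lima], [mike]}; |τ_Q| = 4.

Equivalence classes: [india=juliett], [kilo], [lima], [mike].
Quotient map π: X → X/∼ sends india ↦ [india=juliett], juliett ↦ [india=juliett], kilo ↦ [kilo], lima ↦ [lima], mike ↦ [mike].
For each subset V ⊆ X/∼, compute π^{-1}(V) ⊆ X and check whether π^{-1}(V) ∈ τ. V is open in τ_Q iff π^{-1}(V) ∈ τ.
  V = {}: π^{-1}(V) = ∅ ∈ τ ✓.
  V = {[india=juliett]}: π^{-1}(V) = {india, juliett} ∉ τ ✗.
  V = {[kilo]}: π^{-1}(V) = {kilo} ∉ τ ✗.
  V = {[india=juliett], [kilo]}: π^{-1}(V) = {india, juliett, kilo} ∉ τ ✗.
  V = {[lima]}: π^{-1}(V) = {lima} ∉ τ ✗.
  V = {[india=juliett], [lima]}: π^{-1}(V) = {india, juliett, lima} ∈ τ ✓.
  V = {[kilo], [lima]}: π^{-1}(V) = {kilo, lima} ∉ τ ✗.
  V = {[india=juliett], [kilo], [lima]}: π^{-1}(V) = {india, juliett, kilo, lima} ∉ τ ✗.
  V = {[mike]}: π^{-1}(V) = {mike} ∉ τ ✗.
  V = {[india=juliett], [mike]}: π^{-1}(V) = {india, juliett, mike} ∉ τ ✗.
  V = {[kilo], [mike]}: π^{-1}(V) = {kilo, mike} ∈ τ ✓.
  V = {[india=juliett], [kilo], [mike]}: π^{-1}(V) = {india, juliett, kilo, mike} ∉ τ ✗.
  V = {[lima], [mike]}: π^{-1}(V) = {lima, mike} ∉ τ ✗.
  V = {[india=juliett], [lima], [mike]}: π^{-1}(V) = {india, juliett, lima, mike} ∉ τ ✗.
  V = {[kilo], [lima], [mike]}: π^{-1}(V) = {kilo, lima, mike} ∉ τ ✗.
  V = {[india=juliett], [kilo], [lima], [mike]}: π^{-1}(V) = {india, juliett, kilo, lima, mike} ∈ τ ✓.
Open sets in the quotient: τ_Q = {{}, {[india=juliett], [lima]}, {[kilo], [mike]}, {[india=juliett], [kilo], [lima], [mike]}} (4 elements).


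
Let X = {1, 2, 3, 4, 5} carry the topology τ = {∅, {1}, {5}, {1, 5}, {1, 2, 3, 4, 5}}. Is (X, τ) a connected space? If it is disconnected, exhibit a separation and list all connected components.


(X, τ) is connected.

Find clopen sets (U ∈ τ with X ∖ U ∈ τ):
  U = ∅, X ∖ U = {1, 2, 3, 4, 5} — both open, so U is clopen.
  U = {1, 2, 3, 4, 5}, X ∖ U = ∅ — both open, so U is clopen.
Only trivial clopens (∅ and X) exist, so (X, τ) is connected.
Compute connected components by grouping points that agree on all clopens:
  component: {1, 2, 3, 4, 5}


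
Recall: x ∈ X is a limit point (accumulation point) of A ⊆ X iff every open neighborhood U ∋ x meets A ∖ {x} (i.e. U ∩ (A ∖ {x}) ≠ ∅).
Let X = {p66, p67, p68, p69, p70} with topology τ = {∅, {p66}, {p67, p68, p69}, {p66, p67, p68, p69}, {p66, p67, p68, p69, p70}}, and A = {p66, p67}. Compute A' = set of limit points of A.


A' = {p68, p69, p70}

For each x ∈ X, list the open sets U ∈ τ with x ∈ U, then check whether U ∩ (A ∖ {x}) ≠ ∅ for every such U.
  x = p66: open {p66} ∋ x has {p66} ∩ (A ∖ {p66}) = ∅, so x is NOT a limit point.
  x = p67: open {p67, p68, p69} ∋ x has {p67, p68, p69} ∩ (A ∖ {p67}) = ∅, so x is NOT a limit point.
  x = p68: opens ∋ x are {p67, p68, p69}, {p66, p67, p68, p69}, {p66, p67, p68, p69, p70}; each meets A ∖ {p68}, so x IS a limit point.
  x = p69: opens ∋ x are {p67, p68, p69}, {p66, p67, p68, p69}, {p66, p67, p68, p69, p70}; each meets A ∖ {p69}, so x IS a limit point.
  x = p70: opens ∋ x are {p66, p67, p68, p69, p70}; each meets A ∖ {p70}, so x IS a limit point.
Collecting: A' = {p68, p69, p70}.


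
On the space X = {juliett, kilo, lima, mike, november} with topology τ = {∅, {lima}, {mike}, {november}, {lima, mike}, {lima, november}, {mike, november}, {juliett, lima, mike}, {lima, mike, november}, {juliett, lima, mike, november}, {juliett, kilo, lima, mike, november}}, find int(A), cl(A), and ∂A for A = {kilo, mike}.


int(A) = {mike}, cl(A) = {juliett, kilo, mike}, ∂A = {juliett, kilo}.

Closed sets in (X, τ) are complements of opens:
  closed(X, τ) = {∅, {kilo}, {juliett, kilo}, {kilo, november}, {juliett, kilo, lima}, {juliett, kilo, mike}, {juliett, kilo, november}, {juliett, kilo, lima, mike}, {juliett, kilo, lima, november}, {juliett, kilo, mike, november}, {juliett, kilo, lima, mike, november}}.
int(A) = ⋃ {U ∈ τ : U ⊆ A}. Opens contained in A: ∅, {mike}.
Taking the union of these: int(A) = {mike}.
cl(A) = ⋂ {C closed : A ⊆ C}. Closed sets containing A: {juliett, kilo, mike}, {juliett, kilo, lima, mike}, {juliett, kilo, mike, november}, {juliett, kilo, lima, mike, november}.
Intersecting these: cl(A) = {juliett, kilo, mike}.
∂A = cl(A) ∖ int(A) = {juliett, kilo, mike} ∖ {mike} = {juliett, kilo}.


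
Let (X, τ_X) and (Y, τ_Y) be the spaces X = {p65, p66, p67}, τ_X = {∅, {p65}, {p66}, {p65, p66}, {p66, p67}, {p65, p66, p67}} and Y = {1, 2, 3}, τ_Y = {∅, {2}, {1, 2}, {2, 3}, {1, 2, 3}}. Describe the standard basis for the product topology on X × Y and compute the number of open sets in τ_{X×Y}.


Basis B = {∅ × ∅, {p65} × {2}, {p66} × {2}, {p65} × {1, 2}, {p65} × {2, 3}, {p65, p66} × {2}, {p66} × {1, 2}, {p66} × {2, 3}, {p66, p67} × {2}, {p65} × {1, 2, 3}, {p65, p66, p67} × {2}, {p66} × {1, 2, 3}, {p65, p66} × {1, 2}, {p65, p66} × {2, 3}, {p66, p67} × {1, 2}, {p66, p67} × {2, 3}, {p65, p66} × {1, 2, 3}, {p65, p66, p67} × {1, 2}, {p65, p66, p67} × {2, 3}, {p66, p67} × {1, 2, 3}, {p65, p66, p67} × {1, 2, 3}}; |τ_{X×Y}| = 70.

Enumerate products U × V with U ∈ τ_X, V ∈ τ_Y (deduplicated):
  ∅ × ∅ = {} (∅)
  {p65} × {2} = {(p65,2)}
  {p66} × {2} = {(p66,2)}
  {p65} × {1, 2} = {(p65,1), (p65,2)}
  {p65} × {2, 3} = {(p65,2), (p65,3)}
  {p65, p66} × {2} = {(p65,2), (p66,2)}
  {p66} × {1, 2} = {(p66,1), (p66,2)}
  {p66} × {2, 3} = {(p66,2), (p66,3)}
  {p66, p67} × {2} = {(p66,2), (p67,2)}
  {p65} × {1, 2, 3} = {(p65,1), (p65,2), (p65,3)}
  {p65, p66, p67} × {2} = {(p65,2), (p66,2), (p67,2)}
  {p66} × {1, 2, 3} = {(p66,1), (p66,2), (p66,3)}
  {p65, p66} × {1, 2} = {(p65,1), (p65,2), (p66,1), (p66,2)}
  {p65, p66} × {2, 3} = {(p65,2), (p65,3), (p66,2), (p66,3)}
  {p66, p67} × {1, 2} = {(p66,1), (p66,2), (p67,1), (p67,2)}
  {p66, p67} × {2, 3} = {(p66,2), (p66,3), (p67,2), (p67,3)}
  {p65, p66} × {1, 2, 3} = {(p65,1), (p65,2), (p65,3), (p66,1), (p66,2), (p66,3)}
  {p65, p66, p67} × {1, 2} = {(p65,1), (p65,2), (p66,1), (p66,2), (p67,1), (p67,2)}
  {p65, p66, p67} × {2, 3} = {(p65,2), (p65,3), (p66,2), (p66,3), (p67,2), (p67,3)}
  {p66, p67} × {1, 2, 3} = {(p66,1), (p66,2), (p66,3), (p67,1), (p67,2), (p67,3)}
  {p65, p66, p67} × {1, 2, 3} = {(p65,1), (p65,2), (p65,3), (p66,1), (p66,2), (p66,3), (p67,1), (p67,2), (p67,3)}
These 21 distinct sets form the basis B.
Close under arbitrary unions to get τ_{X×Y}; counting gives |τ_{X×Y}| = 70.


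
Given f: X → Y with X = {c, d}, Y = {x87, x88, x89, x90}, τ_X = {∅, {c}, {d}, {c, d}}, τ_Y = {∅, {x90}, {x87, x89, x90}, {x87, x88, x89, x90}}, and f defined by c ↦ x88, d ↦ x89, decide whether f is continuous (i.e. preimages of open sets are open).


f IS continuous.

Compute f^{-1}(U) for each U ∈ τ_Y:
  U = ∅: f^{-1}(U) = ∅ ∈ τ_X ✓.
  U = {x90}: f^{-1}(U) = ∅ ∈ τ_X ✓.
  U = {x87, x89, x90}: f^{-1}(U) = {d} ∈ τ_X ✓.
  U = {x87, x88, x89, x90}: f^{-1}(U) = {c, d} ∈ τ_X ✓.
Every preimage lies in τ_X, so f IS continuous.


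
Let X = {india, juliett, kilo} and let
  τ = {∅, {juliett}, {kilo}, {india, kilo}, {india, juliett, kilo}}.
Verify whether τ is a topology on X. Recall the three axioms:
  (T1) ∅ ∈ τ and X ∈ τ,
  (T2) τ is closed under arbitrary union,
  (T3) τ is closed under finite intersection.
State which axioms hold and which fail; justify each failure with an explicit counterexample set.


τ is NOT a topology on X.

Axiom (T1): ∅ ∈ τ? Yes; X ∈ τ? Yes.
Axiom (T2/T3): check pairwise unions and intersections of members of τ.
Counterexample for (T2): {juliett} ∪ {kilo} = {juliett, kilo} ∉ τ. Therefore τ is NOT a topology.


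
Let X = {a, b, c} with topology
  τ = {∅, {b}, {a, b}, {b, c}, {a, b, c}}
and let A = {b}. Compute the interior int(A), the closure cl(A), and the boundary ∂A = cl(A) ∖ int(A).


int(A) = {b}, cl(A) = {a, b, c}, ∂A = {a, c}.

Closed sets in (X, τ) are complements of opens:
  closed(X, τ) = {∅, {a}, {c}, {a, c}, {a, b, c}}.
int(A) = ⋃ {U ∈ τ : U ⊆ A}. Opens contained in A: ∅, {b}.
Taking the union of these: int(A) = {b}.
cl(A) = ⋂ {C closed : A ⊆ C}. Closed sets containing A: {a, b, c}.
Intersecting these: cl(A) = {a, b, c}.
∂A = cl(A) ∖ int(A) = {a, b, c} ∖ {b} = {a, c}.


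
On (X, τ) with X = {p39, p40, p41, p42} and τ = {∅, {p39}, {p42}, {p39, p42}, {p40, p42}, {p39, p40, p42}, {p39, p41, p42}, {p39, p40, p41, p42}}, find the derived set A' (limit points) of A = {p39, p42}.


A' = {p40, p41}

For each x ∈ X, list the open sets U ∈ τ with x ∈ U, then check whether U ∩ (A ∖ {x}) ≠ ∅ for every such U.
  x = p39: open {p39} ∋ x has {p39} ∩ (A ∖ {p39}) = ∅, so x is NOT a limit point.
  x = p40: opens ∋ x are {p40, p42}, {p39, p40, p42}, {p39, p40, p41, p42}; each meets A ∖ {p40}, so x IS a limit point.
  x = p41: opens ∋ x are {p39, p41, p42}, {p39, p40, p41, p42}; each meets A ∖ {p41}, so x IS a limit point.
  x = p42: open {p42} ∋ x has {p42} ∩ (A ∖ {p42}) = ∅, so x is NOT a limit point.
Collecting: A' = {p40, p41}.


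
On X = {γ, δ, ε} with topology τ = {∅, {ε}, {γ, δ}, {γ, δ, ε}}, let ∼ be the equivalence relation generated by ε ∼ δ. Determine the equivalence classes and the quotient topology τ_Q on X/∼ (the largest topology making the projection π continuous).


X/∼ = {[γ], [δ=ε]}; |τ_Q| = 2.

Equivalence classes: [γ], [δ=ε].
Quotient map π: X → X/∼ sends γ ↦ [γ], δ ↦ [δ=ε], ε ↦ [δ=ε].
For each subset V ⊆ X/∼, compute π^{-1}(V) ⊆ X and check whether π^{-1}(V) ∈ τ. V is open in τ_Q iff π^{-1}(V) ∈ τ.
  V = {}: π^{-1}(V) = ∅ ∈ τ ✓.
  V = {[γ]}: π^{-1}(V) = {γ} ∉ τ ✗.
  V = {[δ=ε]}: π^{-1}(V) = {δ, ε} ∉ τ ✗.
  V = {[γ], [δ=ε]}: π^{-1}(V) = {γ, δ, ε} ∈ τ ✓.
Open sets in the quotient: τ_Q = {{}, {[γ], [δ=ε]}} (2 elements).


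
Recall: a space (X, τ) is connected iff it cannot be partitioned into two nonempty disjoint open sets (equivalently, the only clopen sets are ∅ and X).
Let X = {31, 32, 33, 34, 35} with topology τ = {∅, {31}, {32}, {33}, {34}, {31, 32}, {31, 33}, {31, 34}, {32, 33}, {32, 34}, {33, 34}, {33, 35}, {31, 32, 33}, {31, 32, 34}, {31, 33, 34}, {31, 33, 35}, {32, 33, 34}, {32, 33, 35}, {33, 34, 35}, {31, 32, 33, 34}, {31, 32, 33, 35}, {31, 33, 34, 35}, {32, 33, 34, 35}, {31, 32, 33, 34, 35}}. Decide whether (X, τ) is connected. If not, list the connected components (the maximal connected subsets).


(X, τ) is disconnected; components = [{31}, {32}, {34}, {33, 35}].

Find clopen sets (U ∈ τ with X ∖ U ∈ τ):
  U = ∅, X ∖ U = {31, 32, 33, 34, 35} — both open, so U is clopen.
  U = {31}, X ∖ U = {32, 33, 34, 35} — both open, so U is clopen.
  U = {32}, X ∖ U = {31, 33, 34, 35} — both open, so U is clopen.
  U = {34}, X ∖ U = {31, 32, 33, 35} — both open, so U is clopen.
  U = {31, 32}, X ∖ U = {33, 34, 35} — both open, so U is clopen.
  U = {31, 34}, X ∖ U = {32, 33, 35} — both open, so U is clopen.
  U = {32, 34}, X ∖ U = {31, 33, 35} — both open, so U is clopen.
  U = {33, 35}, X ∖ U = {31, 32, 34} — both open, so U is clopen.
  U = {31, 32, 34}, X ∖ U = {33, 35} — both open, so U is clopen.
  U = {31, 33, 35}, X ∖ U = {32, 34} — both open, so U is clopen.
  U = {32, 33, 35}, X ∖ U = {31, 34} — both open, so U is clopen.
  U = {33, 34, 35}, X ∖ U = {31, 32} — both open, so U is clopen.
  U = {31, 32, 33, 35}, X ∖ U = {34} — both open, so U is clopen.
  U = {31, 33, 34, 35}, X ∖ U = {32} — both open, so U is clopen.
  U = {32, 33, 34, 35}, X ∖ U = {31} — both open, so U is clopen.
  U = {31, 32, 33, 34, 35}, X ∖ U = ∅ — both open, so U is clopen.
Nontrivial clopen(s) exist: e.g. {32, 33, 35}. So (X, τ) is disconnected.
Compute connected components by grouping points that agree on all clopens:
  component: {31}
  component: {32}
  component: {34}
  component: {33, 35}


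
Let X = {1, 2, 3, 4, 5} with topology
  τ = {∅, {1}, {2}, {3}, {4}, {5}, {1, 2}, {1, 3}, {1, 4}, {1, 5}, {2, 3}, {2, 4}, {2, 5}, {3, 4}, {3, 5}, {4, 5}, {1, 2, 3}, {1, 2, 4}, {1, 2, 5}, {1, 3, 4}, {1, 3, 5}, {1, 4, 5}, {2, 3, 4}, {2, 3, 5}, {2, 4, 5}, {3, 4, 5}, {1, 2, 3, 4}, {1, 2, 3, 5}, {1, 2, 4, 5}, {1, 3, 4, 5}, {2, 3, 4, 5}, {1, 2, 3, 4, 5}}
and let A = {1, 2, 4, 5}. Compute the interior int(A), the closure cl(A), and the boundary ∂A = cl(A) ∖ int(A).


int(A) = {1, 2, 4, 5}, cl(A) = {1, 2, 4, 5}, ∂A = ∅.

Closed sets in (X, τ) are complements of opens:
  closed(X, τ) = {∅, {1}, {2}, {3}, {4}, {5}, {1, 2}, {1, 3}, {1, 4}, {1, 5}, {2, 3}, {2, 4}, {2, 5}, {3, 4}, {3, 5}, {4, 5}, {1, 2, 3}, {1, 2, 4}, {1, 2, 5}, {1, 3, 4}, {1, 3, 5}, {1, 4, 5}, {2, 3, 4}, {2, 3, 5}, {2, 4, 5}, {3, 4, 5}, {1, 2, 3, 4}, {1, 2, 3, 5}, {1, 2, 4, 5}, {1, 3, 4, 5}, {2, 3, 4, 5}, {1, 2, 3, 4, 5}}.
int(A) = ⋃ {U ∈ τ : U ⊆ A}. Opens contained in A: ∅, {1}, {2}, {4}, {5}, {1, 2}, {1, 4}, {1, 5}, {2, 4}, {2, 5}, {4, 5}, {1, 2, 4}, {1, 2, 5}, {1, 4, 5}, {2, 4, 5}, {1, 2, 4, 5}.
Taking the union of these: int(A) = {1, 2, 4, 5}.
cl(A) = ⋂ {C closed : A ⊆ C}. Closed sets containing A: {1, 2, 4, 5}, {1, 2, 3, 4, 5}.
Intersecting these: cl(A) = {1, 2, 4, 5}.
∂A = cl(A) ∖ int(A) = {1, 2, 4, 5} ∖ {1, 2, 4, 5} = ∅.


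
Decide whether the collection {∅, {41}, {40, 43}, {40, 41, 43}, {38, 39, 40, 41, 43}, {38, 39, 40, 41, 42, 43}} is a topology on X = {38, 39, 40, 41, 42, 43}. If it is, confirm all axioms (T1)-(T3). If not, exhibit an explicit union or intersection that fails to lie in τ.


τ IS a topology on X.

Axiom (T1): ∅ ∈ τ? Yes; X ∈ τ? Yes.
Axiom (T2/T3): check pairwise unions and intersections of members of τ.
All pairwise intersections and unions checked — each lies in τ. Therefore τ satisfies (T1), (T2), (T3): it IS a topology on X.


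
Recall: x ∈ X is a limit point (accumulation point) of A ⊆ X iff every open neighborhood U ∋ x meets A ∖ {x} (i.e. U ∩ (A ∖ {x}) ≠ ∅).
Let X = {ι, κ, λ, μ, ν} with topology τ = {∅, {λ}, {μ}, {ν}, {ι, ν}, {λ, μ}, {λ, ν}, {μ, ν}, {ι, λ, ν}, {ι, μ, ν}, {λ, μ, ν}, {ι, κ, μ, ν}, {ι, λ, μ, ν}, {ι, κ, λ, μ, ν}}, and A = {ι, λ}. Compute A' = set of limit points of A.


A' = {κ}

For each x ∈ X, list the open sets U ∈ τ with x ∈ U, then check whether U ∩ (A ∖ {x}) ≠ ∅ for every such U.
  x = ι: open {ι, ν} ∋ x has {ι, ν} ∩ (A ∖ {ι}) = ∅, so x is NOT a limit point.
  x = κ: opens ∋ x are {ι, κ, μ, ν}, {ι, κ, λ, μ, ν}; each meets A ∖ {κ}, so x IS a limit point.
  x = λ: open {λ} ∋ x has {λ} ∩ (A ∖ {λ}) = ∅, so x is NOT a limit point.
  x = μ: open {μ} ∋ x has {μ} ∩ (A ∖ {μ}) = ∅, so x is NOT a limit point.
  x = ν: open {ν} ∋ x has {ν} ∩ (A ∖ {ν}) = ∅, so x is NOT a limit point.
Collecting: A' = {κ}.


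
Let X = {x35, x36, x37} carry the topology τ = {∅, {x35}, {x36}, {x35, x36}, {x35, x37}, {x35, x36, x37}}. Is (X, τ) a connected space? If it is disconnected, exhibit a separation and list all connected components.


(X, τ) is disconnected; components = [{x36}, {x35, x37}].

Find clopen sets (U ∈ τ with X ∖ U ∈ τ):
  U = ∅, X ∖ U = {x35, x36, x37} — both open, so U is clopen.
  U = {x36}, X ∖ U = {x35, x37} — both open, so U is clopen.
  U = {x35, x37}, X ∖ U = {x36} — both open, so U is clopen.
  U = {x35, x36, x37}, X ∖ U = ∅ — both open, so U is clopen.
Nontrivial clopen(s) exist: e.g. {x35, x37}. So (X, τ) is disconnected.
Compute connected components by grouping points that agree on all clopens:
  component: {x36}
  component: {x35, x37}


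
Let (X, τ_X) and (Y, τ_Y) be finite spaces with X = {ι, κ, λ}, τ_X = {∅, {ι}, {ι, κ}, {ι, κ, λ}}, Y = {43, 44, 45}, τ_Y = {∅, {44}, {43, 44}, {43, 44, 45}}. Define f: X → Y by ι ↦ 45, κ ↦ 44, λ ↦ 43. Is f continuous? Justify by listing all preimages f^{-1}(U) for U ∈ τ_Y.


f is NOT continuous.

Compute f^{-1}(U) for each U ∈ τ_Y:
  U = ∅: f^{-1}(U) = ∅ ∈ τ_X ✓.
  U = {44}: f^{-1}(U) = {κ} ∉ τ_X ✗.
  U = {43, 44}: f^{-1}(U) = {κ, λ} ∉ τ_X ✗.
  U = {43, 44, 45}: f^{-1}(U) = {ι, κ, λ} ∈ τ_X ✓.
Found U = {44} with f^{-1}(U) = {κ} not in τ_X. Therefore f is NOT continuous.


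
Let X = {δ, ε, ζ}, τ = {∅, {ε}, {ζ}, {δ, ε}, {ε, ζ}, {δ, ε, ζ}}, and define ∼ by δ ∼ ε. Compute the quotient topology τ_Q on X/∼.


X/∼ = {[δ=ε], [ζ]}; |τ_Q| = 4.

Equivalence classes: [δ=ε], [ζ].
Quotient map π: X → X/∼ sends δ ↦ [δ=ε], ε ↦ [δ=ε], ζ ↦ [ζ].
For each subset V ⊆ X/∼, compute π^{-1}(V) ⊆ X and check whether π^{-1}(V) ∈ τ. V is open in τ_Q iff π^{-1}(V) ∈ τ.
  V = {}: π^{-1}(V) = ∅ ∈ τ ✓.
  V = {[δ=ε]}: π^{-1}(V) = {δ, ε} ∈ τ ✓.
  V = {[ζ]}: π^{-1}(V) = {ζ} ∈ τ ✓.
  V = {[δ=ε], [ζ]}: π^{-1}(V) = {δ, ε, ζ} ∈ τ ✓.
Open sets in the quotient: τ_Q = {{}, {[δ=ε]}, {[ζ]}, {[δ=ε], [ζ]}} (4 elements).


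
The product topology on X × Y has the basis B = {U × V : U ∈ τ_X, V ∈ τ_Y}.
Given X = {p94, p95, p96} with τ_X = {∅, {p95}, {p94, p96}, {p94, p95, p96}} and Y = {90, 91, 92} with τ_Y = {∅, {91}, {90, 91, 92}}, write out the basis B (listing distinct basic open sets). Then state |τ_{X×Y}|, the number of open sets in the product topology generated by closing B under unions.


Basis B = {∅ × ∅, {p95} × {91}, {p94, p96} × {91}, {p94, p95, p96} × {91}, {p95} × {90, 91, 92}, {p94, p96} × {90, 91, 92}, {p94, p95, p96} × {90, 91, 92}}; |τ_{X×Y}| = 9.

Enumerate products U × V with U ∈ τ_X, V ∈ τ_Y (deduplicated):
  ∅ × ∅ = {} (∅)
  {p95} × {91} = {(p95,91)}
  {p94, p96} × {91} = {(p94,91), (p96,91)}
  {p94, p95, p96} × {91} = {(p94,91), (p95,91), (p96,91)}
  {p95} × {90, 91, 92} = {(p95,90), (p95,91), (p95,92)}
  {p94, p96} × {90, 91, 92} = {(p94,90), (p94,91), (p94,92), (p96,90), (p96,91), (p96,92)}
  {p94, p95, p96} × {90, 91, 92} = {(p94,90), (p94,91), (p94,92), (p95,90), (p95,91), (p95,92), (p96,90), (p96,91), (p96,92)}
These 7 distinct sets form the basis B.
Close under arbitrary unions to get τ_{X×Y}; counting gives |τ_{X×Y}| = 9.


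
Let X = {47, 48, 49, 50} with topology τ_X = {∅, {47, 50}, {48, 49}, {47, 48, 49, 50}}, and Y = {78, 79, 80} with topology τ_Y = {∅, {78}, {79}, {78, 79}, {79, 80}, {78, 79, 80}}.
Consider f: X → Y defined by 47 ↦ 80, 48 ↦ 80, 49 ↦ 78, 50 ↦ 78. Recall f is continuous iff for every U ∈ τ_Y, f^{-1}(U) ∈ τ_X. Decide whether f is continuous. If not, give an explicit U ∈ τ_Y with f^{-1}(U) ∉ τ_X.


f is NOT continuous.

Compute f^{-1}(U) for each U ∈ τ_Y:
  U = ∅: f^{-1}(U) = ∅ ∈ τ_X ✓.
  U = {78}: f^{-1}(U) = {49, 50} ∉ τ_X ✗.
  U = {79}: f^{-1}(U) = ∅ ∈ τ_X ✓.
  U = {78, 79}: f^{-1}(U) = {49, 50} ∉ τ_X ✗.
  U = {79, 80}: f^{-1}(U) = {47, 48} ∉ τ_X ✗.
  U = {78, 79, 80}: f^{-1}(U) = {47, 48, 49, 50} ∈ τ_X ✓.
Found U = {78} with f^{-1}(U) = {49, 50} not in τ_X. Therefore f is NOT continuous.


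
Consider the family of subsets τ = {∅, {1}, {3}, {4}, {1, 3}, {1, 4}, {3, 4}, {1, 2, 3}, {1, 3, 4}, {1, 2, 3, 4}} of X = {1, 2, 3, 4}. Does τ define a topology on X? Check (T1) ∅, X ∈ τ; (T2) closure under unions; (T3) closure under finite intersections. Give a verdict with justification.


τ IS a topology on X.

Axiom (T1): ∅ ∈ τ? Yes; X ∈ τ? Yes.
Axiom (T2/T3): check pairwise unions and intersections of members of τ.
All pairwise intersections and unions checked — each lies in τ. Therefore τ satisfies (T1), (T2), (T3): it IS a topology on X.


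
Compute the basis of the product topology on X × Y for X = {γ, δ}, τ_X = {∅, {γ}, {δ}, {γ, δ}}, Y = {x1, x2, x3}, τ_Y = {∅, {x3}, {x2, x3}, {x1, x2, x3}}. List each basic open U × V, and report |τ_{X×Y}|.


Basis B = {∅ × ∅, {γ} × {x3}, {δ} × {x3}, {γ} × {x2, x3}, {γ, δ} × {x3}, {δ} × {x2, x3}, {γ} × {x1, x2, x3}, {δ} × {x1, x2, x3}, {γ, δ} × {x2, x3}, {γ, δ} × {x1, x2, x3}}; |τ_{X×Y}| = 16.

Enumerate products U × V with U ∈ τ_X, V ∈ τ_Y (deduplicated):
  ∅ × ∅ = {} (∅)
  {γ} × {x3} = {(γ,x3)}
  {δ} × {x3} = {(δ,x3)}
  {γ} × {x2, x3} = {(γ,x2), (γ,x3)}
  {γ, δ} × {x3} = {(γ,x3), (δ,x3)}
  {δ} × {x2, x3} = {(δ,x2), (δ,x3)}
  {γ} × {x1, x2, x3} = {(γ,x1), (γ,x2), (γ,x3)}
  {δ} × {x1, x2, x3} = {(δ,x1), (δ,x2), (δ,x3)}
  {γ, δ} × {x2, x3} = {(γ,x2), (γ,x3), (δ,x2), (δ,x3)}
  {γ, δ} × {x1, x2, x3} = {(γ,x1), (γ,x2), (γ,x3), (δ,x1), (δ,x2), (δ,x3)}
These 10 distinct sets form the basis B.
Close under arbitrary unions to get τ_{X×Y}; counting gives |τ_{X×Y}| = 16.


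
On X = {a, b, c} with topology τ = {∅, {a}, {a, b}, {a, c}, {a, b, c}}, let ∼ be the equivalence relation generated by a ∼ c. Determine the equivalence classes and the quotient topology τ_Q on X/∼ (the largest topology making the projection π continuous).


X/∼ = {[a=c], [b]}; |τ_Q| = 3.

Equivalence classes: [a=c], [b].
Quotient map π: X → X/∼ sends a ↦ [a=c], b ↦ [b], c ↦ [a=c].
For each subset V ⊆ X/∼, compute π^{-1}(V) ⊆ X and check whether π^{-1}(V) ∈ τ. V is open in τ_Q iff π^{-1}(V) ∈ τ.
  V = {}: π^{-1}(V) = ∅ ∈ τ ✓.
  V = {[a=c]}: π^{-1}(V) = {a, c} ∈ τ ✓.
  V = {[b]}: π^{-1}(V) = {b} ∉ τ ✗.
  V = {[a=c], [b]}: π^{-1}(V) = {a, b, c} ∈ τ ✓.
Open sets in the quotient: τ_Q = {{}, {[a=c]}, {[a=c], [b]}} (3 elements).


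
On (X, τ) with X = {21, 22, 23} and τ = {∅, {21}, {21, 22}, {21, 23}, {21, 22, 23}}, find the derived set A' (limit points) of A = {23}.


A' = ∅

For each x ∈ X, list the open sets U ∈ τ with x ∈ U, then check whether U ∩ (A ∖ {x}) ≠ ∅ for every such U.
  x = 21: open {21} ∋ x has {21} ∩ (A ∖ {21}) = ∅, so x is NOT a limit point.
  x = 22: open {21, 22} ∋ x has {21, 22} ∩ (A ∖ {22}) = ∅, so x is NOT a limit point.
  x = 23: open {21, 23} ∋ x has {21, 23} ∩ (A ∖ {23}) = ∅, so x is NOT a limit point.
Collecting: A' = ∅.


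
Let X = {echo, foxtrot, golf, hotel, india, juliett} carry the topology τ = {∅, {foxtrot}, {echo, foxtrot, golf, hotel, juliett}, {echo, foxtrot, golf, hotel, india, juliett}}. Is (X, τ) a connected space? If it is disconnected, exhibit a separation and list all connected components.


(X, τ) is connected.

Find clopen sets (U ∈ τ with X ∖ U ∈ τ):
  U = ∅, X ∖ U = {echo, foxtrot, golf, hotel, india, juliett} — both open, so U is clopen.
  U = {echo, foxtrot, golf, hotel, india, juliett}, X ∖ U = ∅ — both open, so U is clopen.
Only trivial clopens (∅ and X) exist, so (X, τ) is connected.
Compute connected components by grouping points that agree on all clopens:
  component: {echo, foxtrot, golf, hotel, india, juliett}


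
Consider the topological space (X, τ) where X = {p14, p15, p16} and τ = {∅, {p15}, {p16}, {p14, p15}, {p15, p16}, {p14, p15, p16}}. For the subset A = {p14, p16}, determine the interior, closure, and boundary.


int(A) = {p16}, cl(A) = {p14, p16}, ∂A = {p14}.

Closed sets in (X, τ) are complements of opens:
  closed(X, τ) = {∅, {p14}, {p16}, {p14, p15}, {p14, p16}, {p14, p15, p16}}.
int(A) = ⋃ {U ∈ τ : U ⊆ A}. Opens contained in A: ∅, {p16}.
Taking the union of these: int(A) = {p16}.
cl(A) = ⋂ {C closed : A ⊆ C}. Closed sets containing A: {p14, p16}, {p14, p15, p16}.
Intersecting these: cl(A) = {p14, p16}.
∂A = cl(A) ∖ int(A) = {p14, p16} ∖ {p16} = {p14}.


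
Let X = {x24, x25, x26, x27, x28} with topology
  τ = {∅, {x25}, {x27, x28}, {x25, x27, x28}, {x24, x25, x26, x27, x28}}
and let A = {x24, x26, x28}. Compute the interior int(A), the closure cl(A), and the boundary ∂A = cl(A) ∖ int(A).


int(A) = ∅, cl(A) = {x24, x26, x27, x28}, ∂A = {x24, x26, x27, x28}.

Closed sets in (X, τ) are complements of opens:
  closed(X, τ) = {∅, {x24, x26}, {x24, x25, x26}, {x24, x26, x27, x28}, {x24, x25, x26, x27, x28}}.
int(A) = ⋃ {U ∈ τ : U ⊆ A}. Opens contained in A: ∅.
Taking the union of these: int(A) = ∅.
cl(A) = ⋂ {C closed : A ⊆ C}. Closed sets containing A: {x24, x26, x27, x28}, {x24, x25, x26, x27, x28}.
Intersecting these: cl(A) = {x24, x26, x27, x28}.
∂A = cl(A) ∖ int(A) = {x24, x26, x27, x28} ∖ ∅ = {x24, x26, x27, x28}.


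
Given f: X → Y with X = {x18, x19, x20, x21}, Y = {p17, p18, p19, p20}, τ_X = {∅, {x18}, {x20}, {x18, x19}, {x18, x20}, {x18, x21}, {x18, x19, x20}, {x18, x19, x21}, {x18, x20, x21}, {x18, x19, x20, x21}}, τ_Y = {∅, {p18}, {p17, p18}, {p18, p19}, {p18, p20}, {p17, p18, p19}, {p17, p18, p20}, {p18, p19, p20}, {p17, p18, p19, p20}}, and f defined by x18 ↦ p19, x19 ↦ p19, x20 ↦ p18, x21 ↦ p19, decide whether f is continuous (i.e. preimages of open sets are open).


f IS continuous.

Compute f^{-1}(U) for each U ∈ τ_Y:
  U = ∅: f^{-1}(U) = ∅ ∈ τ_X ✓.
  U = {p18}: f^{-1}(U) = {x20} ∈ τ_X ✓.
  U = {p17, p18}: f^{-1}(U) = {x20} ∈ τ_X ✓.
  U = {p18, p19}: f^{-1}(U) = {x18, x19, x20, x21} ∈ τ_X ✓.
  U = {p18, p20}: f^{-1}(U) = {x20} ∈ τ_X ✓.
  U = {p17, p18, p19}: f^{-1}(U) = {x18, x19, x20, x21} ∈ τ_X ✓.
  U = {p17, p18, p20}: f^{-1}(U) = {x20} ∈ τ_X ✓.
  U = {p18, p19, p20}: f^{-1}(U) = {x18, x19, x20, x21} ∈ τ_X ✓.
  U = {p17, p18, p19, p20}: f^{-1}(U) = {x18, x19, x20, x21} ∈ τ_X ✓.
Every preimage lies in τ_X, so f IS continuous.


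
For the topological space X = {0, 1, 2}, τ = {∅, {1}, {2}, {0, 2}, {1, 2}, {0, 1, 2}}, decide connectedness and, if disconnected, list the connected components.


(X, τ) is disconnected; components = [{1}, {0, 2}].

Find clopen sets (U ∈ τ with X ∖ U ∈ τ):
  U = ∅, X ∖ U = {0, 1, 2} — both open, so U is clopen.
  U = {1}, X ∖ U = {0, 2} — both open, so U is clopen.
  U = {0, 2}, X ∖ U = {1} — both open, so U is clopen.
  U = {0, 1, 2}, X ∖ U = ∅ — both open, so U is clopen.
Nontrivial clopen(s) exist: e.g. {0, 2}. So (X, τ) is disconnected.
Compute connected components by grouping points that agree on all clopens:
  component: {1}
  component: {0, 2}


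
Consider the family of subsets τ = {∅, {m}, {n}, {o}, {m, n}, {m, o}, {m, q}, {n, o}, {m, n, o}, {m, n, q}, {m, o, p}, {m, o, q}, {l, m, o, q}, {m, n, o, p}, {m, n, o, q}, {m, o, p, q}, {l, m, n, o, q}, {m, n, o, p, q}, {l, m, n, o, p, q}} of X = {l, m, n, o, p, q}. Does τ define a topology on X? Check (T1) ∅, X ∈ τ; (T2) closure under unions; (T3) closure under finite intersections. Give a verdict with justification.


τ is NOT a topology on X.

Axiom (T1): ∅ ∈ τ? Yes; X ∈ τ? Yes.
Axiom (T2/T3): check pairwise unions and intersections of members of τ.
Counterexample for (T2): {m, o, p} ∪ {l, m, o, q} = {l, m, o, p, q} ∉ τ. Therefore τ is NOT a topology.


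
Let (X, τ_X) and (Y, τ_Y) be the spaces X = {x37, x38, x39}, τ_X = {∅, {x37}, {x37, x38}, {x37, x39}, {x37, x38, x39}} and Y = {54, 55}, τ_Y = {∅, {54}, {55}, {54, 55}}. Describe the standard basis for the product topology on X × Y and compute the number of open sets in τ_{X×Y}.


Basis B = {∅ × ∅, {x37} × {54}, {x37} × {55}, {x37} × {54, 55}, {x37, x38} × {54}, {x37, x39} × {54}, {x37, x38} × {55}, {x37, x39} × {55}, {x37, x38, x39} × {54}, {x37, x38, x39} × {55}, {x37, x38} × {54, 55}, {x37, x39} × {54, 55}, {x37, x38, x39} × {54, 55}}; |τ_{X×Y}| = 25.

Enumerate products U × V with U ∈ τ_X, V ∈ τ_Y (deduplicated):
  ∅ × ∅ = {} (∅)
  {x37} × {54} = {(x37,54)}
  {x37} × {55} = {(x37,55)}
  {x37} × {54, 55} = {(x37,54), (x37,55)}
  {x37, x38} × {54} = {(x37,54), (x38,54)}
  {x37, x39} × {54} = {(x37,54), (x39,54)}
  {x37, x38} × {55} = {(x37,55), (x38,55)}
  {x37, x39} × {55} = {(x37,55), (x39,55)}
  {x37, x38, x39} × {54} = {(x37,54), (x38,54), (x39,54)}
  {x37, x38, x39} × {55} = {(x37,55), (x38,55), (x39,55)}
  {x37, x38} × {54, 55} = {(x37,54), (x37,55), (x38,54), (x38,55)}
  {x37, x39} × {54, 55} = {(x37,54), (x37,55), (x39,54), (x39,55)}
  {x37, x38, x39} × {54, 55} = {(x37,54), (x37,55), (x38,54), (x38,55), (x39,54), (x39,55)}
These 13 distinct sets form the basis B.
Close under arbitrary unions to get τ_{X×Y}; counting gives |τ_{X×Y}| = 25.


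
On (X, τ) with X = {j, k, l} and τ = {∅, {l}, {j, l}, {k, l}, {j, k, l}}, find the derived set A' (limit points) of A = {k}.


A' = ∅

For each x ∈ X, list the open sets U ∈ τ with x ∈ U, then check whether U ∩ (A ∖ {x}) ≠ ∅ for every such U.
  x = j: open {j, l} ∋ x has {j, l} ∩ (A ∖ {j}) = ∅, so x is NOT a limit point.
  x = k: open {k, l} ∋ x has {k, l} ∩ (A ∖ {k}) = ∅, so x is NOT a limit point.
  x = l: open {l} ∋ x has {l} ∩ (A ∖ {l}) = ∅, so x is NOT a limit point.
Collecting: A' = ∅.


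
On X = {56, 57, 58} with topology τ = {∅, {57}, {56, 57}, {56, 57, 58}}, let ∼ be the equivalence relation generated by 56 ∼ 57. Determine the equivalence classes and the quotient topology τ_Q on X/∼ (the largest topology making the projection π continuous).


X/∼ = {[56=57], [58]}; |τ_Q| = 3.

Equivalence classes: [56=57], [58].
Quotient map π: X → X/∼ sends 56 ↦ [56=57], 57 ↦ [56=57], 58 ↦ [58].
For each subset V ⊆ X/∼, compute π^{-1}(V) ⊆ X and check whether π^{-1}(V) ∈ τ. V is open in τ_Q iff π^{-1}(V) ∈ τ.
  V = {}: π^{-1}(V) = ∅ ∈ τ ✓.
  V = {[56=57]}: π^{-1}(V) = {56, 57} ∈ τ ✓.
  V = {[58]}: π^{-1}(V) = {58} ∉ τ ✗.
  V = {[56=57], [58]}: π^{-1}(V) = {56, 57, 58} ∈ τ ✓.
Open sets in the quotient: τ_Q = {{}, {[56=57]}, {[56=57], [58]}} (3 elements).


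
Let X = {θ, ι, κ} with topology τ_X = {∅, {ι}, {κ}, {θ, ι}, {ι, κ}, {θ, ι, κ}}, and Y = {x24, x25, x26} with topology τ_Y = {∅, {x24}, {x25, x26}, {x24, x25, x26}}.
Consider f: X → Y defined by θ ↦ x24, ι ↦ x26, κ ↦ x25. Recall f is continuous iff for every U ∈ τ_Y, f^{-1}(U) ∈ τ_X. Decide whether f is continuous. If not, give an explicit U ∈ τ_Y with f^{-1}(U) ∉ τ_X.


f is NOT continuous.

Compute f^{-1}(U) for each U ∈ τ_Y:
  U = ∅: f^{-1}(U) = ∅ ∈ τ_X ✓.
  U = {x24}: f^{-1}(U) = {θ} ∉ τ_X ✗.
  U = {x25, x26}: f^{-1}(U) = {ι, κ} ∈ τ_X ✓.
  U = {x24, x25, x26}: f^{-1}(U) = {θ, ι, κ} ∈ τ_X ✓.
Found U = {x24} with f^{-1}(U) = {θ} not in τ_X. Therefore f is NOT continuous.


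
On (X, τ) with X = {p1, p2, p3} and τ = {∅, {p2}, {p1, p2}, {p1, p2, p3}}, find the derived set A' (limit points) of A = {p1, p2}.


A' = {p1, p3}

For each x ∈ X, list the open sets U ∈ τ with x ∈ U, then check whether U ∩ (A ∖ {x}) ≠ ∅ for every such U.
  x = p1: opens ∋ x are {p1, p2}, {p1, p2, p3}; each meets A ∖ {p1}, so x IS a limit point.
  x = p2: open {p2} ∋ x has {p2} ∩ (A ∖ {p2}) = ∅, so x is NOT a limit point.
  x = p3: opens ∋ x are {p1, p2, p3}; each meets A ∖ {p3}, so x IS a limit point.
Collecting: A' = {p1, p3}.


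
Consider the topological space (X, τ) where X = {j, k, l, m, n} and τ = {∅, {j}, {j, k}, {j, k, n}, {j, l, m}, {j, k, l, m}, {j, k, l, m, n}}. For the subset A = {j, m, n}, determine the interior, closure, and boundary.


int(A) = {j}, cl(A) = {j, k, l, m, n}, ∂A = {k, l, m, n}.

Closed sets in (X, τ) are complements of opens:
  closed(X, τ) = {∅, {n}, {k, n}, {l, m}, {l, m, n}, {k, l, m, n}, {j, k, l, m, n}}.
int(A) = ⋃ {U ∈ τ : U ⊆ A}. Opens contained in A: ∅, {j}.
Taking the union of these: int(A) = {j}.
cl(A) = ⋂ {C closed : A ⊆ C}. Closed sets containing A: {j, k, l, m, n}.
Intersecting these: cl(A) = {j, k, l, m, n}.
∂A = cl(A) ∖ int(A) = {j, k, l, m, n} ∖ {j} = {k, l, m, n}.


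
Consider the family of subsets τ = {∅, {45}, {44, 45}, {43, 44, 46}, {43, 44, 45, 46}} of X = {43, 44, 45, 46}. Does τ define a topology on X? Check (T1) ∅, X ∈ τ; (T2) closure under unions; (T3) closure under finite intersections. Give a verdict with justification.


τ is NOT a topology on X.

Axiom (T1): ∅ ∈ τ? Yes; X ∈ τ? Yes.
Axiom (T2/T3): check pairwise unions and intersections of members of τ.
Counterexample for (T3): {44, 45} ∩ {43, 44, 46} = {44} ∉ τ. Therefore τ is NOT a topology.


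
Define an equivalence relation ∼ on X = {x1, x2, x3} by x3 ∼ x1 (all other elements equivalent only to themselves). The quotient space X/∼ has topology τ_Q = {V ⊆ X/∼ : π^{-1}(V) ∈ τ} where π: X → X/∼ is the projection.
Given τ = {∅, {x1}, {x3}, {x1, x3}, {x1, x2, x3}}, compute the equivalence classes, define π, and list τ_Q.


X/∼ = {[x1=x3], [x2]}; |τ_Q| = 3.

Equivalence classes: [x1=x3], [x2].
Quotient map π: X → X/∼ sends x1 ↦ [x1=x3], x2 ↦ [x2], x3 ↦ [x1=x3].
For each subset V ⊆ X/∼, compute π^{-1}(V) ⊆ X and check whether π^{-1}(V) ∈ τ. V is open in τ_Q iff π^{-1}(V) ∈ τ.
  V = {}: π^{-1}(V) = ∅ ∈ τ ✓.
  V = {[x1=x3]}: π^{-1}(V) = {x1, x3} ∈ τ ✓.
  V = {[x2]}: π^{-1}(V) = {x2} ∉ τ ✗.
  V = {[x1=x3], [x2]}: π^{-1}(V) = {x1, x2, x3} ∈ τ ✓.
Open sets in the quotient: τ_Q = {{}, {[x1=x3]}, {[x1=x3], [x2]}} (3 elements).


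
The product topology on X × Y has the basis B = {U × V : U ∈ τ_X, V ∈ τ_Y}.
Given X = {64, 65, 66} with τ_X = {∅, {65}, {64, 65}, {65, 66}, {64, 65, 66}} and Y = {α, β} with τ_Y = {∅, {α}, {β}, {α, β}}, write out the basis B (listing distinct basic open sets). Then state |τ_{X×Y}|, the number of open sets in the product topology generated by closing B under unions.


Basis B = {∅ × ∅, {65} × {α}, {65} × {β}, {64, 65} × {α}, {64, 65} × {β}, {65} × {α, β}, {65, 66} × {α}, {65, 66} × {β}, {64, 65, 66} × {α}, {64, 65, 66} × {β}, {64, 65} × {α, β}, {65, 66} × {α, β}, {64, 65, 66} × {α, β}}; |τ_{X×Y}| = 25.

Enumerate products U × V with U ∈ τ_X, V ∈ τ_Y (deduplicated):
  ∅ × ∅ = {} (∅)
  {65} × {α} = {(65,α)}
  {65} × {β} = {(65,β)}
  {64, 65} × {α} = {(64,α), (65,α)}
  {64, 65} × {β} = {(64,β), (65,β)}
  {65} × {α, β} = {(65,α), (65,β)}
  {65, 66} × {α} = {(65,α), (66,α)}
  {65, 66} × {β} = {(65,β), (66,β)}
  {64, 65, 66} × {α} = {(64,α), (65,α), (66,α)}
  {64, 65, 66} × {β} = {(64,β), (65,β), (66,β)}
  {64, 65} × {α, β} = {(64,α), (64,β), (65,α), (65,β)}
  {65, 66} × {α, β} = {(65,α), (65,β), (66,α), (66,β)}
  {64, 65, 66} × {α, β} = {(64,α), (64,β), (65,α), (65,β), (66,α), (66,β)}
These 13 distinct sets form the basis B.
Close under arbitrary unions to get τ_{X×Y}; counting gives |τ_{X×Y}| = 25.


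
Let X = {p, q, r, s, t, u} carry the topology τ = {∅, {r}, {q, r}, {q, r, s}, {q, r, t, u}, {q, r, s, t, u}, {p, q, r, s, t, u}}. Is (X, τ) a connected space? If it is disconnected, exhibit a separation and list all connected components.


(X, τ) is connected.

Find clopen sets (U ∈ τ with X ∖ U ∈ τ):
  U = ∅, X ∖ U = {p, q, r, s, t, u} — both open, so U is clopen.
  U = {p, q, r, s, t, u}, X ∖ U = ∅ — both open, so U is clopen.
Only trivial clopens (∅ and X) exist, so (X, τ) is connected.
Compute connected components by grouping points that agree on all clopens:
  component: {p, q, r, s, t, u}


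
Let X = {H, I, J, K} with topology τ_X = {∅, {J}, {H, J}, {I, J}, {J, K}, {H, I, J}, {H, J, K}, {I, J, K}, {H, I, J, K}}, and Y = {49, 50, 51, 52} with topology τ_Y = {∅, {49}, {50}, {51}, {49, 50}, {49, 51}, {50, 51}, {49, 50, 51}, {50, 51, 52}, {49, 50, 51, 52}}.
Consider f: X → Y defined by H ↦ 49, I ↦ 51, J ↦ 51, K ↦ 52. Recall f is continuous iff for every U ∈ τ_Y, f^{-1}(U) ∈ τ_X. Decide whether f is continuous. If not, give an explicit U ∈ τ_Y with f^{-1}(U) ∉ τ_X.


f is NOT continuous.

Compute f^{-1}(U) for each U ∈ τ_Y:
  U = ∅: f^{-1}(U) = ∅ ∈ τ_X ✓.
  U = {49}: f^{-1}(U) = {H} ∉ τ_X ✗.
  U = {50}: f^{-1}(U) = ∅ ∈ τ_X ✓.
  U = {51}: f^{-1}(U) = {I, J} ∈ τ_X ✓.
  U = {49, 50}: f^{-1}(U) = {H} ∉ τ_X ✗.
  U = {49, 51}: f^{-1}(U) = {H, I, J} ∈ τ_X ✓.
  U = {50, 51}: f^{-1}(U) = {I, J} ∈ τ_X ✓.
  U = {49, 50, 51}: f^{-1}(U) = {H, I, J} ∈ τ_X ✓.
  U = {50, 51, 52}: f^{-1}(U) = {I, J, K} ∈ τ_X ✓.
  U = {49, 50, 51, 52}: f^{-1}(U) = {H, I, J, K} ∈ τ_X ✓.
Found U = {49} with f^{-1}(U) = {H} not in τ_X. Therefore f is NOT continuous.


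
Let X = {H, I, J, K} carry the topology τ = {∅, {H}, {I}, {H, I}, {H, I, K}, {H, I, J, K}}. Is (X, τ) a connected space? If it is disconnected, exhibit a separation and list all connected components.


(X, τ) is connected.

Find clopen sets (U ∈ τ with X ∖ U ∈ τ):
  U = ∅, X ∖ U = {H, I, J, K} — both open, so U is clopen.
  U = {H, I, J, K}, X ∖ U = ∅ — both open, so U is clopen.
Only trivial clopens (∅ and X) exist, so (X, τ) is connected.
Compute connected components by grouping points that agree on all clopens:
  component: {H, I, J, K}


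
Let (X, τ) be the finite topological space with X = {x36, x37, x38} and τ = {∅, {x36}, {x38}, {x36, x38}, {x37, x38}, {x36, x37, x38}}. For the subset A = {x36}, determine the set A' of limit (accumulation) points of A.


A' = ∅

For each x ∈ X, list the open sets U ∈ τ with x ∈ U, then check whether U ∩ (A ∖ {x}) ≠ ∅ for every such U.
  x = x36: open {x36} ∋ x has {x36} ∩ (A ∖ {x36}) = ∅, so x is NOT a limit point.
  x = x37: open {x37, x38} ∋ x has {x37, x38} ∩ (A ∖ {x37}) = ∅, so x is NOT a limit point.
  x = x38: open {x38} ∋ x has {x38} ∩ (A ∖ {x38}) = ∅, so x is NOT a limit point.
Collecting: A' = ∅.


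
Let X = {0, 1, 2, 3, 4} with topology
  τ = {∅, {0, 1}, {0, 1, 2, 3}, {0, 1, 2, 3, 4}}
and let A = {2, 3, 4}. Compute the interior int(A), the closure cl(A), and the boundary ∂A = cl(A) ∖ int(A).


int(A) = ∅, cl(A) = {2, 3, 4}, ∂A = {2, 3, 4}.

Closed sets in (X, τ) are complements of opens:
  closed(X, τ) = {∅, {4}, {2, 3, 4}, {0, 1, 2, 3, 4}}.
int(A) = ⋃ {U ∈ τ : U ⊆ A}. Opens contained in A: ∅.
Taking the union of these: int(A) = ∅.
cl(A) = ⋂ {C closed : A ⊆ C}. Closed sets containing A: {2, 3, 4}, {0, 1, 2, 3, 4}.
Intersecting these: cl(A) = {2, 3, 4}.
∂A = cl(A) ∖ int(A) = {2, 3, 4} ∖ ∅ = {2, 3, 4}.
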